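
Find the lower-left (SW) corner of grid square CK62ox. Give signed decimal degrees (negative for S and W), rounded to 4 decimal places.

Field C=2, K=10: +2·20° lon, +10·10° lat → SW at lon -140°, lat 10°.
Square 6, 2: +6·2° lon, +2·1° lat → SW at lon -128°, lat 12°.
Subsquare o=14, x=23: +14·0.0833333° lon, +23·0.0416667° lat → SW at lon -126.833°, lat 12.9583°.
latitude 12.9583, longitude -126.8333.

12.9583, -126.8333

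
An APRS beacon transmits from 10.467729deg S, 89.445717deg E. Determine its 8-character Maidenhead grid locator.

NH49rm37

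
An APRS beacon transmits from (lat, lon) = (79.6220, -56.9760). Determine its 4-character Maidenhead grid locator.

GQ19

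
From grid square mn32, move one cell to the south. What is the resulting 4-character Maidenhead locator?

MN31

Latitude square 2; −1 → 1.
The longitude characters are unchanged.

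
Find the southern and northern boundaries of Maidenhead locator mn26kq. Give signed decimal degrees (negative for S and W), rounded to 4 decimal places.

Field M=12, N=13: +12·20° lon, +13·10° lat → SW at lon 60°, lat 40°.
Square 2, 6: +2·2° lon, +6·1° lat → SW at lon 64°, lat 46°.
Subsquare k=10, q=16: +10·0.0833333° lon, +16·0.0416667° lat → SW at lon 64.8333°, lat 46.6667°.
Cell spans 0.0833333° lon × 0.0416667° lat.
south 46.6667, north 46.7083.

46.6667, 46.7083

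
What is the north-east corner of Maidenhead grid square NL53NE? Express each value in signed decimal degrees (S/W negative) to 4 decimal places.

23.2083, 91.1667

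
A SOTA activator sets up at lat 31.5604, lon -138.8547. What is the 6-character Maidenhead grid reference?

CM01nn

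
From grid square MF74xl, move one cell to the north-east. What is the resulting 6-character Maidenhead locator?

Longitude subsquare x = 23; +1 → 24, wraps to 0 = a, carry into square.
Longitude square 7; +1 → 8.
Latitude subsquare l = 11; +1 → 12 = m.

MF84am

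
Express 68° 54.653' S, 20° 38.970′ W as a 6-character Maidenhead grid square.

Add 180° to longitude and 90° to latitude: 159.3505, 21.0891.
Field (20°×10°, letters A–R): 159.3505/20 → 7 → H, 21.0891/10 → 2 → C; chars HC.
Square (2°×1°, digits 0–9): 19.3505/2 → 9, 1.0891/1 → 1; chars 91.
Subsquare (5′×2.5′, letters a–x): 1.3505/0.0833333 → 16 → q, 0.0891/0.0416667 → 2 → c; chars qc.

HC91qc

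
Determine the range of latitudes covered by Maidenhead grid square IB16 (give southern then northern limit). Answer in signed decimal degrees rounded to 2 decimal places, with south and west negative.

Field I=8, B=1: +8·20° lon, +1·10° lat → SW at lon -20°, lat -80°.
Square 1, 6: +1·2° lon, +6·1° lat → SW at lon -18°, lat -74°.
Cell spans 2° lon × 1° lat.
south -74.00, north -73.00.

-74.00, -73.00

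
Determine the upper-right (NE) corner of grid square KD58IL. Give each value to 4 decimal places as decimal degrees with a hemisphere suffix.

51.5000° S, 30.7500° E

Field K=10, D=3: +10·20° lon, +3·10° lat → SW at lon 20°, lat -60°.
Square 5, 8: +5·2° lon, +8·1° lat → SW at lon 30°, lat -52°.
Subsquare i=8, l=11: +8·0.0833333° lon, +11·0.0416667° lat → SW at lon 30.6667°, lat -51.5417°.
Cell spans 0.0833333° lon × 0.0416667° lat. NE corner is SW corner plus one full cell.
latitude 51.5000° S, longitude 30.7500° E.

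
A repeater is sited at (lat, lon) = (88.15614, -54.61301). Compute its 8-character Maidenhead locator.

GR28qd67

Shift to the Maidenhead origin (180°W, 90°S): lon 125.38699, lat 178.15614.
Field (20°×10°, letters A–R): lon ⌊125.38699/20⌋ = 6 → G; lat ⌊178.15614/10⌋ = 17 → R.
Square (2°×1°, digits 0–9): lon ⌊5.38699/2⌋ = 2; lat ⌊8.15614/1⌋ = 8.
Subsquare (5′×2.5′, letters a–x): lon ⌊1.38699/0.0833333⌋ = 16 → q; lat ⌊0.15614/0.0416667⌋ = 3 → d.
Extended square (30″×15″, digits 0–9): lon ⌊0.05366/0.00833333⌋ = 6; lat ⌊0.03114/0.00416667⌋ = 7.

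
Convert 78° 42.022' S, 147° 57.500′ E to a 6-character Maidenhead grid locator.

Shift to the Maidenhead origin (180°W, 90°S): lon 327.9583, lat 11.2996.
Field: lon ⌊327.9583/20⌋ = 16 → Q; lat ⌊11.2996/10⌋ = 1 → B.
Square: lon ⌊7.9583/2⌋ = 3; lat ⌊1.2996/1⌋ = 1.
Subsquare: lon ⌊1.9583/0.0833333⌋ = 23 → x; lat ⌊0.2996/0.0416667⌋ = 7 → h.

QB31xh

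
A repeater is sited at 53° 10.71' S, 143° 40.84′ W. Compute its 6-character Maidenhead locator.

Shift to the Maidenhead origin (180°W, 90°S): lon 36.3193, lat 36.8215.
Field (20°×10°, letters A–R): 36.3193/20 → 1 → B, 36.8215/10 → 3 → D; chars BD.
Square (2°×1°, digits 0–9): 16.3193/2 → 8, 6.8215/1 → 6; chars 86.
Subsquare (5′×2.5′, letters a–x): 0.3193/0.0833333 → 3 → d, 0.8215/0.0416667 → 19 → t; chars dt.

BD86dt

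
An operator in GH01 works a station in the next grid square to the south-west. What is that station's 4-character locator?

Longitude square 0; −1 → -1, wraps to 9, carry into field.
Longitude field G = 6; −1 → 5 = F.
Latitude square 1; −1 → 0.

FH90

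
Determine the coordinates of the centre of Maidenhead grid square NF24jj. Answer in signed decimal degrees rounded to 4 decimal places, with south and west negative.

-35.6042, 84.7917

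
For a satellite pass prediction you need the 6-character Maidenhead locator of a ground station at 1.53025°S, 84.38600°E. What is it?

Offset from 180°W / 90°S: lon 264.3860°, lat 88.4698°.
Field: 264.3860/20 → 13 → N, 88.4698/10 → 8 → I; chars NI.
Square: 4.3860/2 → 2, 8.4698/1 → 8; chars 28.
Subsquare: 0.3860/0.0833333 → 4 → e, 0.4698/0.0416667 → 11 → l; chars el.

NI28el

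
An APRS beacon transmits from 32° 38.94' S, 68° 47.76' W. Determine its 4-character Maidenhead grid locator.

Shift to the Maidenhead origin (180°W, 90°S): lon 111.20, lat 57.35.
Field: 111.20/20 → 5 → F, 57.35/10 → 5 → F; chars FF.
Square: 11.20/2 → 5, 7.35/1 → 7; chars 57.

FF57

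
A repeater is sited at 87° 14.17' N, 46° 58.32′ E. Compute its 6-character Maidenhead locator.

LR37lf

Shift to the Maidenhead origin (180°W, 90°S): lon 226.9720, lat 177.2362.
Field: lon ⌊226.9720/20⌋ = 11 → L; lat ⌊177.2362/10⌋ = 17 → R.
Square: lon ⌊6.9720/2⌋ = 3; lat ⌊7.2362/1⌋ = 7.
Subsquare: lon ⌊0.9720/0.0833333⌋ = 11 → l; lat ⌊0.2362/0.0416667⌋ = 5 → f.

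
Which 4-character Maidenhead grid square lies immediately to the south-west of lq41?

Longitude square 4; −1 → 3.
Latitude square 1; −1 → 0.

LQ30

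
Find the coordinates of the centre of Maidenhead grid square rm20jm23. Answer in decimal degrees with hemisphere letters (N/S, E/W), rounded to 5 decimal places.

Field R=17, M=12: +17·20° lon, +12·10° lat → SW at lon 160°, lat 30°.
Square 2, 0: +2·2° lon, +0·1° lat → SW at lon 164°, lat 30°.
Subsquare j=9, m=12: +9·0.0833333° lon, +12·0.0416667° lat → SW at lon 164.75°, lat 30.5°.
Extended square 2, 3: +2·0.00833333° lon, +3·0.00416667° lat → SW at lon 164.767°, lat 30.5125°.
Cell spans 0.00833333° lon × 0.00416667° lat. Centre is SW corner plus half of each.
latitude 30.51458° N, longitude 164.77083° E.

30.51458° N, 164.77083° E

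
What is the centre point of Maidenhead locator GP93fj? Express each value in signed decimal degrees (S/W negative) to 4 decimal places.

63.3958, -41.5417

Field G=6, P=15: +6·20° lon, +15·10° lat → SW at lon -60°, lat 60°.
Square 9, 3: +9·2° lon, +3·1° lat → SW at lon -42°, lat 63°.
Subsquare f=5, j=9: +5·0.0833333° lon, +9·0.0416667° lat → SW at lon -41.5833°, lat 63.375°.
Cell spans 0.0833333° lon × 0.0416667° lat. Centre is SW corner plus half of each.
latitude 63.3958, longitude -41.5417.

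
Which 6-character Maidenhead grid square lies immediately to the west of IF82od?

Longitude subsquare o = 14; −1 → 13 = n.
The latitude characters are unchanged.

IF82nd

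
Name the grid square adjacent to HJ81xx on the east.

HJ91ax

Longitude subsquare x = 23; +1 → 24, wraps to 0 = a, carry into square.
Longitude square 8; +1 → 9.
The latitude characters are unchanged.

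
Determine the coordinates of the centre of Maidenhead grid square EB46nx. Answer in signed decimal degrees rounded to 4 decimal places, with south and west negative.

Field E=4, B=1: +4·20° lon, +1·10° lat → SW at lon -100°, lat -80°.
Square 4, 6: +4·2° lon, +6·1° lat → SW at lon -92°, lat -74°.
Subsquare n=13, x=23: +13·0.0833333° lon, +23·0.0416667° lat → SW at lon -90.9167°, lat -73.0417°.
Cell spans 0.0833333° lon × 0.0416667° lat. Centre is SW corner plus half of each.
latitude -73.0208, longitude -90.8750.

-73.0208, -90.8750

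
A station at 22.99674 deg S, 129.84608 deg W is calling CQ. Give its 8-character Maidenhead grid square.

CG57ba80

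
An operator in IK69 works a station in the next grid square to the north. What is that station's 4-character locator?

IL60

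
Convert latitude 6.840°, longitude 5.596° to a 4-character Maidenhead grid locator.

JJ26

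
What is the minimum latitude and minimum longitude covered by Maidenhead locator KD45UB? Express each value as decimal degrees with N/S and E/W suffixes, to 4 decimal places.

54.9583° S, 29.6667° E

Field K=10, D=3: +10·20° lon, +3·10° lat → SW at lon 20°, lat -60°.
Square 4, 5: +4·2° lon, +5·1° lat → SW at lon 28°, lat -55°.
Subsquare u=20, b=1: +20·0.0833333° lon, +1·0.0416667° lat → SW at lon 29.6667°, lat -54.9583°.
latitude 54.9583° S, longitude 29.6667° E.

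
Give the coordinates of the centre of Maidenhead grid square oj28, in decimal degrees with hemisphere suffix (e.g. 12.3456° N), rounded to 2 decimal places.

8.50° N, 105.00° E

Field O=14, J=9: +14·20° lon, +9·10° lat → SW at lon 100°, lat 0°.
Square 2, 8: +2·2° lon, +8·1° lat → SW at lon 104°, lat 8°.
Cell spans 2° lon × 1° lat. Centre is SW corner plus half of each.
latitude 8.50° N, longitude 105.00° E.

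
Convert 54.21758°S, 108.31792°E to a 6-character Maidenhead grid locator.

Offset from 180°W / 90°S: lon 288.3179°, lat 35.7824°.
Field: lon ⌊288.3179/20⌋ = 14 → O; lat ⌊35.7824/10⌋ = 3 → D.
Square: lon ⌊8.3179/2⌋ = 4; lat ⌊5.7824/1⌋ = 5.
Subsquare: lon ⌊0.3179/0.0833333⌋ = 3 → d; lat ⌊0.7824/0.0416667⌋ = 18 → s.

OD45ds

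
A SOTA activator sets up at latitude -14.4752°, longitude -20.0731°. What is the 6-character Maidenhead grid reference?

HH95xm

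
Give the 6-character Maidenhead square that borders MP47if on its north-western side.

Longitude subsquare i = 8; −1 → 7 = h.
Latitude subsquare f = 5; +1 → 6 = g.

MP47hg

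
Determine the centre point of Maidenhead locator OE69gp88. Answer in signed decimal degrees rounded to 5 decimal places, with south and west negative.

-40.33958, 112.57083

Field O=14, E=4: +14·20° lon, +4·10° lat → SW at lon 100°, lat -50°.
Square 6, 9: +6·2° lon, +9·1° lat → SW at lon 112°, lat -41°.
Subsquare g=6, p=15: +6·0.0833333° lon, +15·0.0416667° lat → SW at lon 112.5°, lat -40.375°.
Extended square 8, 8: +8·0.00833333° lon, +8·0.00416667° lat → SW at lon 112.567°, lat -40.3417°.
Cell spans 0.00833333° lon × 0.00416667° lat. Centre is SW corner plus half of each.
latitude -40.33958, longitude 112.57083.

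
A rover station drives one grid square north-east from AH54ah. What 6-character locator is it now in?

Longitude subsquare a = 0; +1 → 1 = b.
Latitude subsquare h = 7; +1 → 8 = i.

AH54bi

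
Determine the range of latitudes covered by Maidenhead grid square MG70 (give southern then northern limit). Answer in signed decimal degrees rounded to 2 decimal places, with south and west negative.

Field M=12, G=6: +12·20° lon, +6·10° lat → SW at lon 60°, lat -30°.
Square 7, 0: +7·2° lon, +0·1° lat → SW at lon 74°, lat -30°.
Cell spans 2° lon × 1° lat.
south -30.00, north -29.00.

-30.00, -29.00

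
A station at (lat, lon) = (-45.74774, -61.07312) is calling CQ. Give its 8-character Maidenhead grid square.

Add 180° to longitude and 90° to latitude: 118.92688, 44.25226.
Field: 118.92688/20 → 5 → F, 44.25226/10 → 4 → E; chars FE.
Square: 18.92688/2 → 9, 4.25226/1 → 4; chars 94.
Subsquare: 0.92688/0.0833333 → 11 → l, 0.25226/0.0416667 → 6 → g; chars lg.
Extended square: 0.01021/0.00833333 → 1, 0.00226/0.00416667 → 0; chars 10.

FE94lg10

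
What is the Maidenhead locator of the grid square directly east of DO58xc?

DO68ac

Longitude subsquare x = 23; +1 → 24, wraps to 0 = a, carry into square.
Longitude square 5; +1 → 6.
The latitude characters are unchanged.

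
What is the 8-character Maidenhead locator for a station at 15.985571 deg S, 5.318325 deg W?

Shift to the Maidenhead origin (180°W, 90°S): lon 174.68168, lat 74.01443.
Field (20°×10°, letters A–R): 174.68168/20 → 8 → I, 74.01443/10 → 7 → H; chars IH.
Square (2°×1°, digits 0–9): 14.68168/2 → 7, 4.01443/1 → 4; chars 74.
Subsquare (5′×2.5′, letters a–x): 0.68168/0.0833333 → 8 → i, 0.01443/0.0416667 → 0 → a; chars ia.
Extended square (30″×15″, digits 0–9): 0.01501/0.00833333 → 1, 0.01443/0.00416667 → 3; chars 13.

IH74ia13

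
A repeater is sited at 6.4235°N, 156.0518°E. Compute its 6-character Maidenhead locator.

QJ86ak

Add 180° to longitude and 90° to latitude: 336.0518, 96.4235.
Field (20°×10°, letters A–R): lon ⌊336.0518/20⌋ = 16 → Q; lat ⌊96.4235/10⌋ = 9 → J.
Square (2°×1°, digits 0–9): lon ⌊16.0518/2⌋ = 8; lat ⌊6.4235/1⌋ = 6.
Subsquare (5′×2.5′, letters a–x): lon ⌊0.0518/0.0833333⌋ = 0 → a; lat ⌊0.4235/0.0416667⌋ = 10 → k.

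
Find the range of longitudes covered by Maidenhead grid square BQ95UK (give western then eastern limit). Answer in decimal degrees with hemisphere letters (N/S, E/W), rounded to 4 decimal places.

140.3333° W, 140.2500° W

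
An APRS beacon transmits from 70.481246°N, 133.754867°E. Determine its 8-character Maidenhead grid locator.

Shift to the Maidenhead origin (180°W, 90°S): lon 313.75487, lat 160.48125.
Field (20°×10°, letters A–R): 313.75487/20 → 15 → P, 160.48125/10 → 16 → Q; chars PQ.
Square (2°×1°, digits 0–9): 13.75487/2 → 6, 0.48125/1 → 0; chars 60.
Subsquare (5′×2.5′, letters a–x): 1.75487/0.0833333 → 21 → v, 0.48125/0.0416667 → 11 → l; chars vl.
Extended square (30″×15″, digits 0–9): 0.00487/0.00833333 → 0, 0.02291/0.00416667 → 5; chars 05.

PQ60vl05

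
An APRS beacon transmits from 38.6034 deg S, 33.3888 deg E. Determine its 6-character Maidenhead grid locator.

Add 180° to longitude and 90° to latitude: 213.3888, 51.3966.
Field: lon ⌊213.3888/20⌋ = 10 → K; lat ⌊51.3966/10⌋ = 5 → F.
Square: lon ⌊13.3888/2⌋ = 6; lat ⌊1.3966/1⌋ = 1.
Subsquare: lon ⌊1.3888/0.0833333⌋ = 16 → q; lat ⌊0.3966/0.0416667⌋ = 9 → j.

KF61qj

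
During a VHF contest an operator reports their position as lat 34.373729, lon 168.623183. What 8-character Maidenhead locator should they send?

RM44hi49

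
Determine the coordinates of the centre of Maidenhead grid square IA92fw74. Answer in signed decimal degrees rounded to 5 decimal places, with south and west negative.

-87.06458, -1.52083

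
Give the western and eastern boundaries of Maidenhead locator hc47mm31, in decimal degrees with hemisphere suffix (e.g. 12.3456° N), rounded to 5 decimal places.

30.97500° W, 30.96667° W

Field H=7, C=2: +7·20° lon, +2·10° lat → SW at lon -40°, lat -70°.
Square 4, 7: +4·2° lon, +7·1° lat → SW at lon -32°, lat -63°.
Subsquare m=12, m=12: +12·0.0833333° lon, +12·0.0416667° lat → SW at lon -31°, lat -62.5°.
Extended square 3, 1: +3·0.00833333° lon, +1·0.00416667° lat → SW at lon -30.975°, lat -62.4958°.
Cell spans 0.00833333° lon × 0.00416667° lat.
west 30.97500° W, east 30.96667° W.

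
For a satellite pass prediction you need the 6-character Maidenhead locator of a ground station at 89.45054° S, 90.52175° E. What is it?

Shift to the Maidenhead origin (180°W, 90°S): lon 270.5217, lat 0.5495.
Field: lon ⌊270.5217/20⌋ = 13 → N; lat ⌊0.5495/10⌋ = 0 → A.
Square: lon ⌊10.5217/2⌋ = 5; lat ⌊0.5495/1⌋ = 0.
Subsquare: lon ⌊0.5217/0.0833333⌋ = 6 → g; lat ⌊0.5495/0.0416667⌋ = 13 → n.

NA50gn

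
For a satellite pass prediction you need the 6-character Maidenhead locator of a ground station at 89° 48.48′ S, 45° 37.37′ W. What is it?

Shift to the Maidenhead origin (180°W, 90°S): lon 134.3772, lat 0.1920.
Field: 134.3772/20 → 6 → G, 0.1920/10 → 0 → A; chars GA.
Square: 14.3772/2 → 7, 0.1920/1 → 0; chars 70.
Subsquare: 0.3772/0.0833333 → 4 → e, 0.1920/0.0416667 → 4 → e; chars ee.

GA70ee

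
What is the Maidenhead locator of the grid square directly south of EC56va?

Latitude subsquare a = 0; −1 → -1, wraps to 23 = x, carry into square.
Latitude square 6; −1 → 5.
The longitude characters are unchanged.

EC55vx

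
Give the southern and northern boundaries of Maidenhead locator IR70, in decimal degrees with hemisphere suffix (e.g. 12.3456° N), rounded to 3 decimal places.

80.000° N, 81.000° N

Field I=8, R=17: +8·20° lon, +17·10° lat → SW at lon -20°, lat 80°.
Square 7, 0: +7·2° lon, +0·1° lat → SW at lon -6°, lat 80°.
Cell spans 2° lon × 1° lat.
south 80.000° N, north 81.000° N.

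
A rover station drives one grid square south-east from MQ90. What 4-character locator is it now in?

Longitude square 9; +1 → 10, wraps to 0, carry into field.
Longitude field M = 12; +1 → 13 = N.
Latitude square 0; −1 → -1, wraps to 9, carry into field.
Latitude field Q = 16; −1 → 15 = P.

NP09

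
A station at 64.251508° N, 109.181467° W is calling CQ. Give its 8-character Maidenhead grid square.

DP54jg80

Offset from 180°W / 90°S: lon 70.81853°, lat 154.25151°.
Field (20°×10°, letters A–R): lon ⌊70.81853/20⌋ = 3 → D; lat ⌊154.25151/10⌋ = 15 → P.
Square (2°×1°, digits 0–9): lon ⌊10.81853/2⌋ = 5; lat ⌊4.25151/1⌋ = 4.
Subsquare (5′×2.5′, letters a–x): lon ⌊0.81853/0.0833333⌋ = 9 → j; lat ⌊0.25151/0.0416667⌋ = 6 → g.
Extended square (30″×15″, digits 0–9): lon ⌊0.06853/0.00833333⌋ = 8; lat ⌊0.00151/0.00416667⌋ = 0.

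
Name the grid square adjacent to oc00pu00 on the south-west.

Longitude extended square 0; −1 → -1, wraps to 9, carry into subsquare.
Longitude subsquare p = 15; −1 → 14 = o.
Latitude extended square 0; −1 → -1, wraps to 9, carry into subsquare.
Latitude subsquare u = 20; −1 → 19 = t.

OC00ot99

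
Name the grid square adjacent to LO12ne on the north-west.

Longitude subsquare n = 13; −1 → 12 = m.
Latitude subsquare e = 4; +1 → 5 = f.

LO12mf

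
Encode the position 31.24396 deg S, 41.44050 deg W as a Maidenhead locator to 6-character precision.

GF98gs

Shift to the Maidenhead origin (180°W, 90°S): lon 138.5595, lat 58.7560.
Field (20°×10°, letters A–R): lon ⌊138.5595/20⌋ = 6 → G; lat ⌊58.7560/10⌋ = 5 → F.
Square (2°×1°, digits 0–9): lon ⌊18.5595/2⌋ = 9; lat ⌊8.7560/1⌋ = 8.
Subsquare (5′×2.5′, letters a–x): lon ⌊0.5595/0.0833333⌋ = 6 → g; lat ⌊0.7560/0.0416667⌋ = 18 → s.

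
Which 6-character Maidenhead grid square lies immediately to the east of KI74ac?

Longitude subsquare a = 0; +1 → 1 = b.
The latitude characters are unchanged.

KI74bc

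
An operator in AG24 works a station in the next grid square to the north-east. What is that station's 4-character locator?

Longitude square 2; +1 → 3.
Latitude square 4; +1 → 5.

AG35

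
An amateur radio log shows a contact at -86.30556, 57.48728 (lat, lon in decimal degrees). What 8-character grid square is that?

Offset from 180°W / 90°S: lon 237.48728°, lat 3.69444°.
Field: lon ⌊237.48728/20⌋ = 11 → L; lat ⌊3.69444/10⌋ = 0 → A.
Square: lon ⌊17.48728/2⌋ = 8; lat ⌊3.69444/1⌋ = 3.
Subsquare: lon ⌊1.48728/0.0833333⌋ = 17 → r; lat ⌊0.69444/0.0416667⌋ = 16 → q.
Extended square: lon ⌊0.07061/0.00833333⌋ = 8; lat ⌊0.02777/0.00416667⌋ = 6.

LA83rq86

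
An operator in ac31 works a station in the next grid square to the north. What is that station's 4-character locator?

AC32

Latitude square 1; +1 → 2.
The longitude characters are unchanged.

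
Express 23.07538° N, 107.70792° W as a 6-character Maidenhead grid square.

DL63db

Add 180° to longitude and 90° to latitude: 72.2921, 113.0754.
Field: 72.2921/20 → 3 → D, 113.0754/10 → 11 → L; chars DL.
Square: 12.2921/2 → 6, 3.0754/1 → 3; chars 63.
Subsquare: 0.2921/0.0833333 → 3 → d, 0.0754/0.0416667 → 1 → b; chars db.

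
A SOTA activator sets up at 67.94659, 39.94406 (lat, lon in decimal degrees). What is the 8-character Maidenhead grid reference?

Offset from 180°W / 90°S: lon 219.94406°, lat 157.94659°.
Field (20°×10°, letters A–R): lon ⌊219.94406/20⌋ = 10 → K; lat ⌊157.94659/10⌋ = 15 → P.
Square (2°×1°, digits 0–9): lon ⌊19.94406/2⌋ = 9; lat ⌊7.94659/1⌋ = 7.
Subsquare (5′×2.5′, letters a–x): lon ⌊1.94406/0.0833333⌋ = 23 → x; lat ⌊0.94659/0.0416667⌋ = 22 → w.
Extended square (30″×15″, digits 0–9): lon ⌊0.02739/0.00833333⌋ = 3; lat ⌊0.02992/0.00416667⌋ = 7.

KP97xw37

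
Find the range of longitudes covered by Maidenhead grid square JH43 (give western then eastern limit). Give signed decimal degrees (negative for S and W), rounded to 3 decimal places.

8.000, 10.000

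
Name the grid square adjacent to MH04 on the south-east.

MH13

Longitude square 0; +1 → 1.
Latitude square 4; −1 → 3.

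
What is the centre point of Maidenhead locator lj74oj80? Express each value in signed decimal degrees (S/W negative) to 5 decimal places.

Field L=11, J=9: +11·20° lon, +9·10° lat → SW at lon 40°, lat 0°.
Square 7, 4: +7·2° lon, +4·1° lat → SW at lon 54°, lat 4°.
Subsquare o=14, j=9: +14·0.0833333° lon, +9·0.0416667° lat → SW at lon 55.1667°, lat 4.375°.
Extended square 8, 0: +8·0.00833333° lon, +0·0.00416667° lat → SW at lon 55.2333°, lat 4.375°.
Cell spans 0.00833333° lon × 0.00416667° lat. Centre is SW corner plus half of each.
latitude 4.37708, longitude 55.23750.

4.37708, 55.23750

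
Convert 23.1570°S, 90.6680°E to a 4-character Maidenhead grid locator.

NG56

Shift to the Maidenhead origin (180°W, 90°S): lon 270.67, lat 66.84.
Field: 270.67/20 → 13 → N, 66.84/10 → 6 → G; chars NG.
Square: 10.67/2 → 5, 6.84/1 → 6; chars 56.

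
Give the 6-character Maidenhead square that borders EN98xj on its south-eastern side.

FN08ai

Longitude subsquare x = 23; +1 → 24, wraps to 0 = a, carry into square.
Longitude square 9; +1 → 10, wraps to 0, carry into field.
Longitude field E = 4; +1 → 5 = F.
Latitude subsquare j = 9; −1 → 8 = i.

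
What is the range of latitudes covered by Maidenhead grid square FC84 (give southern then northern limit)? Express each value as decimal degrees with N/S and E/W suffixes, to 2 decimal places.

66.00° S, 65.00° S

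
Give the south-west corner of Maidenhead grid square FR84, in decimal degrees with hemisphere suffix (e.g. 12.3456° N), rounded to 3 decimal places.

84.000° N, 64.000° W

Field F=5, R=17: +5·20° lon, +17·10° lat → SW at lon -80°, lat 80°.
Square 8, 4: +8·2° lon, +4·1° lat → SW at lon -64°, lat 84°.
latitude 84.000° N, longitude 64.000° W.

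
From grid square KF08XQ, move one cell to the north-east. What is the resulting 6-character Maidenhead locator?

KF18ar

Longitude subsquare x = 23; +1 → 24, wraps to 0 = a, carry into square.
Longitude square 0; +1 → 1.
Latitude subsquare q = 16; +1 → 17 = r.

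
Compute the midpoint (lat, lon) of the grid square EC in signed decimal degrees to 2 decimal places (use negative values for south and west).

Field E=4, C=2: +4·20° lon, +2·10° lat → SW at lon -100°, lat -70°.
Cell spans 20° lon × 10° lat. Centre is SW corner plus half of each.
latitude -65.00, longitude -90.00.

-65.00, -90.00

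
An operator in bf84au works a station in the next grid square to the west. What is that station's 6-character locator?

BF74xu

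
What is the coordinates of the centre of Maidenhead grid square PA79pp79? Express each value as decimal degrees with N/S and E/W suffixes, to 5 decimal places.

Field P=15, A=0: +15·20° lon, +0·10° lat → SW at lon 120°, lat -90°.
Square 7, 9: +7·2° lon, +9·1° lat → SW at lon 134°, lat -81°.
Subsquare p=15, p=15: +15·0.0833333° lon, +15·0.0416667° lat → SW at lon 135.25°, lat -80.375°.
Extended square 7, 9: +7·0.00833333° lon, +9·0.00416667° lat → SW at lon 135.308°, lat -80.3375°.
Cell spans 0.00833333° lon × 0.00416667° lat. Centre is SW corner plus half of each.
latitude 80.33542° S, longitude 135.31250° E.

80.33542° S, 135.31250° E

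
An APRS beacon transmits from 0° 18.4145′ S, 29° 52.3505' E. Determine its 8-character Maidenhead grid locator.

KI49wq46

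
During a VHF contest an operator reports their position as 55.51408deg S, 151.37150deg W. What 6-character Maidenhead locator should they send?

Shift to the Maidenhead origin (180°W, 90°S): lon 28.6285, lat 34.4859.
Field: lon ⌊28.6285/20⌋ = 1 → B; lat ⌊34.4859/10⌋ = 3 → D.
Square: lon ⌊8.6285/2⌋ = 4; lat ⌊4.4859/1⌋ = 4.
Subsquare: lon ⌊0.6285/0.0833333⌋ = 7 → h; lat ⌊0.4859/0.0416667⌋ = 11 → l.

BD44hl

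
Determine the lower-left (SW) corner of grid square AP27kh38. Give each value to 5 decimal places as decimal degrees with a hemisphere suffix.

67.32500° N, 175.14167° W

Field A=0, P=15: +0·20° lon, +15·10° lat → SW at lon -180°, lat 60°.
Square 2, 7: +2·2° lon, +7·1° lat → SW at lon -176°, lat 67°.
Subsquare k=10, h=7: +10·0.0833333° lon, +7·0.0416667° lat → SW at lon -175.167°, lat 67.2917°.
Extended square 3, 8: +3·0.00833333° lon, +8·0.00416667° lat → SW at lon -175.142°, lat 67.325°.
latitude 67.32500° N, longitude 175.14167° W.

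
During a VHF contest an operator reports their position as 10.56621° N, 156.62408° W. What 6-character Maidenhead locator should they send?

Offset from 180°W / 90°S: lon 23.3759°, lat 100.5662°.
Field: lon ⌊23.3759/20⌋ = 1 → B; lat ⌊100.5662/10⌋ = 10 → K.
Square: lon ⌊3.3759/2⌋ = 1; lat ⌊0.5662/1⌋ = 0.
Subsquare: lon ⌊1.3759/0.0833333⌋ = 16 → q; lat ⌊0.5662/0.0416667⌋ = 13 → n.

BK10qn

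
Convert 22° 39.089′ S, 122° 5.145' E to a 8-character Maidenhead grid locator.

Shift to the Maidenhead origin (180°W, 90°S): lon 302.08575, lat 67.34852.
Field: 302.08575/20 → 15 → P, 67.34852/10 → 6 → G; chars PG.
Square: 2.08575/2 → 1, 7.34852/1 → 7; chars 17.
Subsquare: 0.08575/0.0833333 → 1 → b, 0.34852/0.0416667 → 8 → i; chars bi.
Extended square: 0.00242/0.00833333 → 0, 0.01518/0.00416667 → 3; chars 03.

PG17bi03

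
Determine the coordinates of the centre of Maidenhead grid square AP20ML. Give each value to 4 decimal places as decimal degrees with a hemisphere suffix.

60.4792° N, 174.9583° W

Field A=0, P=15: +0·20° lon, +15·10° lat → SW at lon -180°, lat 60°.
Square 2, 0: +2·2° lon, +0·1° lat → SW at lon -176°, lat 60°.
Subsquare m=12, l=11: +12·0.0833333° lon, +11·0.0416667° lat → SW at lon -175°, lat 60.4583°.
Cell spans 0.0833333° lon × 0.0416667° lat. Centre is SW corner plus half of each.
latitude 60.4792° N, longitude 174.9583° W.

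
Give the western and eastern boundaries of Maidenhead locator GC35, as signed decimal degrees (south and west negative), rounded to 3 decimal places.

-54.000, -52.000

Field G=6, C=2: +6·20° lon, +2·10° lat → SW at lon -60°, lat -70°.
Square 3, 5: +3·2° lon, +5·1° lat → SW at lon -54°, lat -65°.
Cell spans 2° lon × 1° lat.
west -54.000, east -52.000.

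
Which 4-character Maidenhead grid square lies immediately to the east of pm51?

PM61

Longitude square 5; +1 → 6.
The latitude characters are unchanged.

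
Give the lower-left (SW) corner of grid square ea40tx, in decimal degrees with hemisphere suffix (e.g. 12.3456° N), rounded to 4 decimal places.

89.0417° S, 90.4167° W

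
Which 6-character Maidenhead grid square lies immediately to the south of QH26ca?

Latitude subsquare a = 0; −1 → -1, wraps to 23 = x, carry into square.
Latitude square 6; −1 → 5.
The longitude characters are unchanged.

QH25cx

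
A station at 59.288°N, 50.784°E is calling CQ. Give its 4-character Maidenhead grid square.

LO59

Shift to the Maidenhead origin (180°W, 90°S): lon 230.78, lat 149.29.
Field: lon ⌊230.78/20⌋ = 11 → L; lat ⌊149.29/10⌋ = 14 → O.
Square: lon ⌊10.78/2⌋ = 5; lat ⌊9.29/1⌋ = 9.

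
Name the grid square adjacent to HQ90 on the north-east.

IQ01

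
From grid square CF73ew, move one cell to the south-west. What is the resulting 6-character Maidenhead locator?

CF73dv

Longitude subsquare e = 4; −1 → 3 = d.
Latitude subsquare w = 22; −1 → 21 = v.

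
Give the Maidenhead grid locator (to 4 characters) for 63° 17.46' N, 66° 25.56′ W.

Offset from 180°W / 90°S: lon 113.57°, lat 153.29°.
Field: 113.57/20 → 5 → F, 153.29/10 → 15 → P; chars FP.
Square: 13.57/2 → 6, 3.29/1 → 3; chars 63.

FP63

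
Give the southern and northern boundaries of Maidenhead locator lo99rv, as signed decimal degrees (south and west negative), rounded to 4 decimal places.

Field L=11, O=14: +11·20° lon, +14·10° lat → SW at lon 40°, lat 50°.
Square 9, 9: +9·2° lon, +9·1° lat → SW at lon 58°, lat 59°.
Subsquare r=17, v=21: +17·0.0833333° lon, +21·0.0416667° lat → SW at lon 59.4167°, lat 59.875°.
Cell spans 0.0833333° lon × 0.0416667° lat.
south 59.8750, north 59.9167.

59.8750, 59.9167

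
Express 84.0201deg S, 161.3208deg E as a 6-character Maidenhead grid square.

RA05px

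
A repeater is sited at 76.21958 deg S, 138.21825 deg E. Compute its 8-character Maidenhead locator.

PB93cs67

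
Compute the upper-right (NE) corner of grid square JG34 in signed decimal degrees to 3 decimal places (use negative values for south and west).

-25.000, 8.000

Field J=9, G=6: +9·20° lon, +6·10° lat → SW at lon 0°, lat -30°.
Square 3, 4: +3·2° lon, +4·1° lat → SW at lon 6°, lat -26°.
Cell spans 2° lon × 1° lat. NE corner is SW corner plus one full cell.
latitude -25.000, longitude 8.000.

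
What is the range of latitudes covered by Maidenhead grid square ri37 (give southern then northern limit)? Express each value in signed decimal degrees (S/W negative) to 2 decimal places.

-3.00, -2.00

Field R=17, I=8: +17·20° lon, +8·10° lat → SW at lon 160°, lat -10°.
Square 3, 7: +3·2° lon, +7·1° lat → SW at lon 166°, lat -3°.
Cell spans 2° lon × 1° lat.
south -3.00, north -2.00.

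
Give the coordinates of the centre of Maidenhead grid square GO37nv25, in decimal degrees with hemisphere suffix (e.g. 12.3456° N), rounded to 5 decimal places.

57.89792° N, 52.89583° W

Field G=6, O=14: +6·20° lon, +14·10° lat → SW at lon -60°, lat 50°.
Square 3, 7: +3·2° lon, +7·1° lat → SW at lon -54°, lat 57°.
Subsquare n=13, v=21: +13·0.0833333° lon, +21·0.0416667° lat → SW at lon -52.9167°, lat 57.875°.
Extended square 2, 5: +2·0.00833333° lon, +5·0.00416667° lat → SW at lon -52.9°, lat 57.8958°.
Cell spans 0.00833333° lon × 0.00416667° lat. Centre is SW corner plus half of each.
latitude 57.89792° N, longitude 52.89583° W.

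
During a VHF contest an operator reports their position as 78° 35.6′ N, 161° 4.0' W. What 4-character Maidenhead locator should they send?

Add 180° to longitude and 90° to latitude: 18.93, 168.59.
Field: 18.93/20 → 0 → A, 168.59/10 → 16 → Q; chars AQ.
Square: 18.93/2 → 9, 8.59/1 → 8; chars 98.

AQ98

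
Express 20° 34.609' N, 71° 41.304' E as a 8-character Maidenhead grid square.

ML50un28

Shift to the Maidenhead origin (180°W, 90°S): lon 251.68840, lat 110.57682.
Field (20°×10°, letters A–R): lon ⌊251.68840/20⌋ = 12 → M; lat ⌊110.57682/10⌋ = 11 → L.
Square (2°×1°, digits 0–9): lon ⌊11.68840/2⌋ = 5; lat ⌊0.57682/1⌋ = 0.
Subsquare (5′×2.5′, letters a–x): lon ⌊1.68840/0.0833333⌋ = 20 → u; lat ⌊0.57682/0.0416667⌋ = 13 → n.
Extended square (30″×15″, digits 0–9): lon ⌊0.02173/0.00833333⌋ = 2; lat ⌊0.03515/0.00416667⌋ = 8.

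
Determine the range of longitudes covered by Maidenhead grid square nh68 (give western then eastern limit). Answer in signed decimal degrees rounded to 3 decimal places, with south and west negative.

Field N=13, H=7: +13·20° lon, +7·10° lat → SW at lon 80°, lat -20°.
Square 6, 8: +6·2° lon, +8·1° lat → SW at lon 92°, lat -12°.
Cell spans 2° lon × 1° lat.
west 92.000, east 94.000.

92.000, 94.000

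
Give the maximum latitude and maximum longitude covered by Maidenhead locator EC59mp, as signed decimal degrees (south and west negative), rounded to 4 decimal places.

Field E=4, C=2: +4·20° lon, +2·10° lat → SW at lon -100°, lat -70°.
Square 5, 9: +5·2° lon, +9·1° lat → SW at lon -90°, lat -61°.
Subsquare m=12, p=15: +12·0.0833333° lon, +15·0.0416667° lat → SW at lon -89°, lat -60.375°.
Cell spans 0.0833333° lon × 0.0416667° lat. NE corner is SW corner plus one full cell.
latitude -60.3333, longitude -88.9167.

-60.3333, -88.9167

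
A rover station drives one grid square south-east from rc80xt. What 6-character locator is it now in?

RC90as

Longitude subsquare x = 23; +1 → 24, wraps to 0 = a, carry into square.
Longitude square 8; +1 → 9.
Latitude subsquare t = 19; −1 → 18 = s.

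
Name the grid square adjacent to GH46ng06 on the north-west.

Longitude extended square 0; −1 → -1, wraps to 9, carry into subsquare.
Longitude subsquare n = 13; −1 → 12 = m.
Latitude extended square 6; +1 → 7.

GH46mg97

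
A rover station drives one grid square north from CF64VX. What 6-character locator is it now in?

CF65va

Latitude subsquare x = 23; +1 → 24, wraps to 0 = a, carry into square.
Latitude square 4; +1 → 5.
The longitude characters are unchanged.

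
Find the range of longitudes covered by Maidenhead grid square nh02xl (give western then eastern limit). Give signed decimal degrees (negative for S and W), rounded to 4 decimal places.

Field N=13, H=7: +13·20° lon, +7·10° lat → SW at lon 80°, lat -20°.
Square 0, 2: +0·2° lon, +2·1° lat → SW at lon 80°, lat -18°.
Subsquare x=23, l=11: +23·0.0833333° lon, +11·0.0416667° lat → SW at lon 81.9167°, lat -17.5417°.
Cell spans 0.0833333° lon × 0.0416667° lat.
west 81.9167, east 82.0000.

81.9167, 82.0000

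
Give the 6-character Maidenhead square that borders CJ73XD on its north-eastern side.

CJ83ae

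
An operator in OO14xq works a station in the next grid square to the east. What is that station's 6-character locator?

OO24aq

Longitude subsquare x = 23; +1 → 24, wraps to 0 = a, carry into square.
Longitude square 1; +1 → 2.
The latitude characters are unchanged.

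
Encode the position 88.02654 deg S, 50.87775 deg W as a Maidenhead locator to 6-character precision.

Shift to the Maidenhead origin (180°W, 90°S): lon 129.1223, lat 1.9735.
Field: lon ⌊129.1223/20⌋ = 6 → G; lat ⌊1.9735/10⌋ = 0 → A.
Square: lon ⌊9.1223/2⌋ = 4; lat ⌊1.9735/1⌋ = 1.
Subsquare: lon ⌊1.1223/0.0833333⌋ = 13 → n; lat ⌊0.9735/0.0416667⌋ = 23 → x.

GA41nx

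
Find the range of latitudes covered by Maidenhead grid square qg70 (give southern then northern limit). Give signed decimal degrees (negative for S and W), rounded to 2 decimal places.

-30.00, -29.00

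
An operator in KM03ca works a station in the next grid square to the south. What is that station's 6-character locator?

Latitude subsquare a = 0; −1 → -1, wraps to 23 = x, carry into square.
Latitude square 3; −1 → 2.
The longitude characters are unchanged.

KM02cx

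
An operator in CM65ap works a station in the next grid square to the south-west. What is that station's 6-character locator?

Longitude subsquare a = 0; −1 → -1, wraps to 23 = x, carry into square.
Longitude square 6; −1 → 5.
Latitude subsquare p = 15; −1 → 14 = o.

CM55xo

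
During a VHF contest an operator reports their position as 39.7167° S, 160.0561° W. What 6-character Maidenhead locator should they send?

Add 180° to longitude and 90° to latitude: 19.9439, 50.2833.
Field: 19.9439/20 → 0 → A, 50.2833/10 → 5 → F; chars AF.
Square: 19.9439/2 → 9, 0.2833/1 → 0; chars 90.
Subsquare: 1.9439/0.0833333 → 23 → x, 0.2833/0.0416667 → 6 → g; chars xg.

AF90xg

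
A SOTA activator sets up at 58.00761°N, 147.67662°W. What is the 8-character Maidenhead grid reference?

BO68da81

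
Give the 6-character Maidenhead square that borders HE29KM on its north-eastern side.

Longitude subsquare k = 10; +1 → 11 = l.
Latitude subsquare m = 12; +1 → 13 = n.

HE29ln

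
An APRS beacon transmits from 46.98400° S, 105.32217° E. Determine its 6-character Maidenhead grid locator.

Add 180° to longitude and 90° to latitude: 285.3222, 43.0160.
Field: lon ⌊285.3222/20⌋ = 14 → O; lat ⌊43.0160/10⌋ = 4 → E.
Square: lon ⌊5.3222/2⌋ = 2; lat ⌊3.0160/1⌋ = 3.
Subsquare: lon ⌊1.3222/0.0833333⌋ = 15 → p; lat ⌊0.0160/0.0416667⌋ = 0 → a.

OE23pa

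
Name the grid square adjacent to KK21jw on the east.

KK21kw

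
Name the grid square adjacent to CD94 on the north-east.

DD05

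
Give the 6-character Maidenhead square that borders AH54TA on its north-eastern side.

AH54ub

Longitude subsquare t = 19; +1 → 20 = u.
Latitude subsquare a = 0; +1 → 1 = b.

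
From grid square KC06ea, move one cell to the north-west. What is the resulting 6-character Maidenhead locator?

KC06db

Longitude subsquare e = 4; −1 → 3 = d.
Latitude subsquare a = 0; +1 → 1 = b.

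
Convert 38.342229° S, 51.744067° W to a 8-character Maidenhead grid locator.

GF41dp07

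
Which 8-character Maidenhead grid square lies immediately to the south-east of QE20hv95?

QE20iv04

Longitude extended square 9; +1 → 10, wraps to 0, carry into subsquare.
Longitude subsquare h = 7; +1 → 8 = i.
Latitude extended square 5; −1 → 4.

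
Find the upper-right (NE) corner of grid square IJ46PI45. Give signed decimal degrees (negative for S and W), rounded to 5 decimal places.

6.35833, -10.70833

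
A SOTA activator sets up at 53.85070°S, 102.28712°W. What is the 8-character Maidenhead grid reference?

DD86ud55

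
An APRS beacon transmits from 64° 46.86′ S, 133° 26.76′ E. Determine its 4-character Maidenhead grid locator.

PC65

Shift to the Maidenhead origin (180°W, 90°S): lon 313.45, lat 25.22.
Field (20°×10°, letters A–R): 313.45/20 → 15 → P, 25.22/10 → 2 → C; chars PC.
Square (2°×1°, digits 0–9): 13.45/2 → 6, 5.22/1 → 5; chars 65.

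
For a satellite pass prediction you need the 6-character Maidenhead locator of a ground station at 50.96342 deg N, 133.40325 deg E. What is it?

Add 180° to longitude and 90° to latitude: 313.4033, 140.9634.
Field: 313.4033/20 → 15 → P, 140.9634/10 → 14 → O; chars PO.
Square: 13.4033/2 → 6, 0.9634/1 → 0; chars 60.
Subsquare: 1.4033/0.0833333 → 16 → q, 0.9634/0.0416667 → 23 → x; chars qx.

PO60qx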